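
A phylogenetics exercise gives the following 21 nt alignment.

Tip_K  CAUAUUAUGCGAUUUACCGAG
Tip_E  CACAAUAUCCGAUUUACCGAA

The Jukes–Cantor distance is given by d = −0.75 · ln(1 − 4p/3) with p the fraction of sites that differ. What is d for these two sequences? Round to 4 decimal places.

0.2197

The sequences differ at positions 3 (U/C), 5 (U/A), 9 (G/C), 21 (G/A).
p = 4/21 = 0.190476.
d = −0.75 · ln(1 − (4/3)·0.190476) = −0.75 · ln(0.746032) = −0.75 · (-0.292987) = 0.2197.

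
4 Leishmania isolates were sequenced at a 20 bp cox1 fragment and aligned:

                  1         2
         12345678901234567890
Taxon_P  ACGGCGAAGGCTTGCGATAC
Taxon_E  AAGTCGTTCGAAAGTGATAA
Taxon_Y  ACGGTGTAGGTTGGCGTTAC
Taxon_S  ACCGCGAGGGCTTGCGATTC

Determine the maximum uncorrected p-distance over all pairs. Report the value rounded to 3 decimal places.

0.600

Pairwise Hamming distances:
  Taxon_P vs Taxon_E: 10
  Taxon_P vs Taxon_Y: 5
  Taxon_P vs Taxon_S: 3
  Taxon_E vs Taxon_Y: 11
  Taxon_E vs Taxon_S: 12
  Taxon_Y vs Taxon_S: 8
The largest is 12 mismatches, between Taxon_E and Taxon_S; p = 12/20 = 0.600.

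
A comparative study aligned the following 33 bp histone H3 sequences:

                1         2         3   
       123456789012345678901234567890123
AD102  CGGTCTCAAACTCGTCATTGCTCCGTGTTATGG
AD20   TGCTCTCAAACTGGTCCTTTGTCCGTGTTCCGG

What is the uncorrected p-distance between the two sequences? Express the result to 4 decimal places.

0.2424

Mismatches occur at site 1 (C/T), site 3 (G/C), site 13 (C/G), site 17 (A/C), site 20 (G/T), site 21 (C/G), site 30 (A/C), site 31 (T/C).
There are 8 differences over 33 sites, so p = 8/33 = 0.2424.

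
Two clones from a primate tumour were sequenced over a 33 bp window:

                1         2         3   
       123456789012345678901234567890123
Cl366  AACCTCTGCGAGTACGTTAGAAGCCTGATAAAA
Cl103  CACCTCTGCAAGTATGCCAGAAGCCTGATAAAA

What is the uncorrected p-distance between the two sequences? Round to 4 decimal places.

The sequences differ at positions 1 (A/C), 10 (G/A), 15 (C/T), 17 (T/C), 18 (T/C).
There are 5 differences over 33 sites, so p = 5/33 = 0.1515.

0.1515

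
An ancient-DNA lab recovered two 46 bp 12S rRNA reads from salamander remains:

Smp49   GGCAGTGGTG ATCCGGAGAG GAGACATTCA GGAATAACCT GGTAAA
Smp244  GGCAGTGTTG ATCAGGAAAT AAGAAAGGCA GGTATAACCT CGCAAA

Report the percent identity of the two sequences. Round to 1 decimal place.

76.1%

Differing sites — 8:G/T; 14:C/A; 18:G/A; 20:G/T; 21:G/A; 25:C/A; 27:T/G; 28:T/G; 33:A/T; 41:G/C; 43:T/C.
35 of the 46 sites match, so the percent identity is 35/46 × 100 = 76.1%.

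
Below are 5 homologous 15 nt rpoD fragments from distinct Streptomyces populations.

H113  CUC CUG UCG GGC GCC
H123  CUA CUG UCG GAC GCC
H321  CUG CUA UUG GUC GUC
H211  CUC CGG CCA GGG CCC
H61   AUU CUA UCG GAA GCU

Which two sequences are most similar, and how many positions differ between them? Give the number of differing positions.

2

Pairwise Hamming distances:
  H113 vs H123: 2
  H113 vs H321: 5
  H113 vs H211: 5
  H113 vs H61: 6
  H123 vs H321: 5
  H123 vs H211: 7
  H123 vs H61: 5
  H321 vs H211: 10
  H321 vs H61: 7
  H211 vs H61: 10
The smallest is 2, between H113 and H123.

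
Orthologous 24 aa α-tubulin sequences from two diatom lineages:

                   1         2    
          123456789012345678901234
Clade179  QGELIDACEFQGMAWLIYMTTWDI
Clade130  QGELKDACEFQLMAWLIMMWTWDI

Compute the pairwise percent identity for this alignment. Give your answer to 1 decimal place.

83.3%

The sequences differ at positions 5 (I/K), 12 (G/L), 18 (Y/M), 20 (T/W).
20 of the 24 sites match, so the percent identity is 20/24 × 100 = 83.3%.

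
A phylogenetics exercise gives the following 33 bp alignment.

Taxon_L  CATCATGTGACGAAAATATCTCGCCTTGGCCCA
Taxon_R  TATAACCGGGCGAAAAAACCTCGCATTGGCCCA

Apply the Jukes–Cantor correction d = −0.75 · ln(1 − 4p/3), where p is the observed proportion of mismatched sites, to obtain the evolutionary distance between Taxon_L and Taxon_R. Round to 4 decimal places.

0.3390

Mismatches occur at site 1 (C/T), site 4 (C/A), site 6 (T/C), site 7 (G/C), site 8 (T/G), site 10 (A/G), site 17 (T/A), site 19 (T/C), site 25 (C/A).
p = 9/33 = 0.272727.
d = −0.75 · ln(1 − (4/3)·0.272727) = −0.75 · ln(0.636364) = −0.75 · (-0.451985) = 0.3390.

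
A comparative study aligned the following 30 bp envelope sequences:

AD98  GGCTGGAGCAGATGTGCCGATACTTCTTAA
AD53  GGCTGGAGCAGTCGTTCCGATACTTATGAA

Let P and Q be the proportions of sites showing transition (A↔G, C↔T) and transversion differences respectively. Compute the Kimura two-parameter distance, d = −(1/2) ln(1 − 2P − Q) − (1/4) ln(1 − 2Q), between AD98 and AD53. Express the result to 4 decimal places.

Differing sites — 12:A/T (Tv); 13:T/C (Ti); 16:G/T (Tv); 26:C/A (Tv); 28:T/G (Tv).
Of the 5 differences, 1 transition and 4 transversions over 30 sites: P = 1/30 = 0.033333, Q = 4/30 = 0.133333.
d = −0.5·ln(0.800001) − 0.25·ln(0.733334) = −0.5·(-0.223142) − 0.25·(-0.310154) = 0.1891.

0.1891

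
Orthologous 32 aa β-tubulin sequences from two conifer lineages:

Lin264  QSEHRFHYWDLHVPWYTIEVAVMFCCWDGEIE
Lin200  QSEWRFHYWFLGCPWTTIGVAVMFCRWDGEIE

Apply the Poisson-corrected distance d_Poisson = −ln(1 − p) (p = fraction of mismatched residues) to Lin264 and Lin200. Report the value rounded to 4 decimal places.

Differing sites — 4:H/W; 10:D/F; 12:H/G; 13:V/C; 16:Y/T; 19:E/G; 26:C/R.
p = 7/32 = 0.218750.
d = −ln(1 − 0.218750) = −ln(0.781250) = 0.2469.

0.2469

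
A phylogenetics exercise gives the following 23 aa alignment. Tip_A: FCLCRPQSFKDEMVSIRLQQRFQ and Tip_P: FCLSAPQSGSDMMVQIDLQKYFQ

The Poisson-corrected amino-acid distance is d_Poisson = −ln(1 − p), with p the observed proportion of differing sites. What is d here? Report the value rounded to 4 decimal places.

0.4964

The sequences differ at positions 4 (C/S), 5 (R/A), 9 (F/G), 10 (K/S), 12 (E/M), 15 (S/Q), 17 (R/D), 20 (Q/K), 21 (R/Y).
p = 9/23 = 0.391304.
d = −ln(1 − 0.391304) = −ln(0.608696) = 0.4964.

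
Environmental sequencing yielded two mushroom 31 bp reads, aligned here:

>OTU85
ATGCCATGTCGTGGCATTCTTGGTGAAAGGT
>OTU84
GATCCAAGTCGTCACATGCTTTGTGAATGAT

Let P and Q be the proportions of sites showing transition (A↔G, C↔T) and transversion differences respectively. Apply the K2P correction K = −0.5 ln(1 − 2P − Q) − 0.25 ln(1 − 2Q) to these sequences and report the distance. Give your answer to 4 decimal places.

0.4220

Differing sites — 1:A/G (Ti); 2:T/A (Tv); 3:G/T (Tv); 7:T/A (Tv); 13:G/C (Tv); 14:G/A (Ti); 18:T/G (Tv); 22:G/T (Tv); 28:A/T (Tv); 30:G/A (Ti).
Of the 10 differences, 3 transitions and 7 transversions over 31 sites: P = 3/31 = 0.096774, Q = 7/31 = 0.225806.
d = −0.5·ln(0.580646) − 0.25·ln(0.548388) = −0.5·(-0.543614) − 0.25·(-0.600772) = 0.4220.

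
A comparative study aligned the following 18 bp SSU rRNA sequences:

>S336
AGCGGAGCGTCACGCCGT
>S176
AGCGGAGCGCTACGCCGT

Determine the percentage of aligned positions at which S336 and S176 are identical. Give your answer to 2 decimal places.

Mismatches occur at site 10 (T/C), site 11 (C/T).
16 of the 18 sites match, so the percent identity is 16/18 × 100 = 88.89%.

88.89%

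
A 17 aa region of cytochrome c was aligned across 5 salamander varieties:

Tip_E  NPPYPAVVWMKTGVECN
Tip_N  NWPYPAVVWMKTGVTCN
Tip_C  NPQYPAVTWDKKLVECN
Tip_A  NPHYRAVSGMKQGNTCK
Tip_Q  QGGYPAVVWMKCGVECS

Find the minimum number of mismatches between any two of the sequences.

Pairwise Hamming distances:
  Tip_E vs Tip_N: 2
  Tip_E vs Tip_C: 5
  Tip_E vs Tip_A: 8
  Tip_E vs Tip_Q: 5
  Tip_N vs Tip_C: 7
  Tip_N vs Tip_A: 8
  Tip_N vs Tip_Q: 6
  Tip_C vs Tip_A: 10
  Tip_C vs Tip_Q: 8
  Tip_A vs Tip_Q: 10
The smallest is 2, between Tip_E and Tip_N.

2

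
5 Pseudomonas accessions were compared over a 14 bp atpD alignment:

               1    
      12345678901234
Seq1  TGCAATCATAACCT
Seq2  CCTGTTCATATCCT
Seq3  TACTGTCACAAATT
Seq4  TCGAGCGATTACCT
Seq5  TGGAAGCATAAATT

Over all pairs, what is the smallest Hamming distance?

4

Pairwise Hamming distances:
  Seq1 vs Seq2: 6
  Seq1 vs Seq3: 6
  Seq1 vs Seq4: 6
  Seq1 vs Seq5: 4
  Seq2 vs Seq3: 9
  Seq2 vs Seq4: 8
  Seq2 vs Seq5: 9
  Seq3 vs Seq4: 9
  Seq3 vs Seq5: 6
  Seq4 vs Seq5: 7
The smallest is 4, between Seq1 and Seq5.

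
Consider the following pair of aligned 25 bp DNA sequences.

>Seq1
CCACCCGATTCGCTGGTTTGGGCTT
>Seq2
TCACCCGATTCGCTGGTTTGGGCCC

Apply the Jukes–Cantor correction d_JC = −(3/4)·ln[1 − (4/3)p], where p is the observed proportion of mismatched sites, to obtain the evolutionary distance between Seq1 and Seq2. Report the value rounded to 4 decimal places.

0.1308

Differing sites — 1:C/T; 24:T/C; 25:T/C.
p = 3/25 = 0.120000.
d = −0.75 · ln(1 − (4/3)·0.120000) = −0.75 · ln(0.840000) = −0.75 · (-0.174353) = 0.1308.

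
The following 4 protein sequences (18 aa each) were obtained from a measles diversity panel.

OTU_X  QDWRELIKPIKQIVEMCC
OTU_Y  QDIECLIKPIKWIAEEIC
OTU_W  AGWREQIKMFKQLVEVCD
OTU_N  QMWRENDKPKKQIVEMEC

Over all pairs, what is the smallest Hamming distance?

5

Pairwise Hamming distances:
  OTU_X vs OTU_Y: 7
  OTU_X vs OTU_W: 8
  OTU_X vs OTU_N: 5
  OTU_Y vs OTU_W: 14
  OTU_Y vs OTU_N: 11
  OTU_W vs OTU_N: 10
The smallest is 5, between OTU_X and OTU_N.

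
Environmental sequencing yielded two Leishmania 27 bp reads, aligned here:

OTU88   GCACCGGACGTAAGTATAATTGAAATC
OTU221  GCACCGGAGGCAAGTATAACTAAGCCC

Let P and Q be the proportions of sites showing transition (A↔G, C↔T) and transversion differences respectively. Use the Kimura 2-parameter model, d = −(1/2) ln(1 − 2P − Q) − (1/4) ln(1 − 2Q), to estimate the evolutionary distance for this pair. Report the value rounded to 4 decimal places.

0.3340

Mismatches occur at site 9 (C→G, transversion), site 11 (T→C, transition), site 20 (T→C, transition), site 22 (G→A, transition), site 24 (A→G, transition), site 25 (A→C, transversion), site 26 (T→C, transition).
Of the 7 differences, 5 transitions and 2 transversions over 27 sites: P = 5/27 = 0.185185, Q = 2/27 = 0.074074.
d = −0.5·ln(0.555556) − 0.25·ln(0.851852) = −0.5·(-0.587786) − 0.25·(-0.160342) = 0.3340.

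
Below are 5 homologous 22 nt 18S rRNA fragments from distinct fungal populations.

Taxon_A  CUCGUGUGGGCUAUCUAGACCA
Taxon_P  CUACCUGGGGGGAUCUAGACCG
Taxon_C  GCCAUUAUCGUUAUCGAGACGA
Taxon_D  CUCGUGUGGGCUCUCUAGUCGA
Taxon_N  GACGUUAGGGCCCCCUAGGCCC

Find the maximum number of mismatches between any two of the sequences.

13

Pairwise Hamming distances:
  Taxon_A vs Taxon_P: 8
  Taxon_A vs Taxon_C: 10
  Taxon_A vs Taxon_D: 3
  Taxon_A vs Taxon_N: 9
  Taxon_P vs Taxon_C: 13
  Taxon_P vs Taxon_D: 11
  Taxon_P vs Taxon_N: 12
  Taxon_C vs Taxon_D: 11
  Taxon_C vs Taxon_N: 12
  Taxon_D vs Taxon_N: 9
The largest is 13, between Taxon_P and Taxon_C.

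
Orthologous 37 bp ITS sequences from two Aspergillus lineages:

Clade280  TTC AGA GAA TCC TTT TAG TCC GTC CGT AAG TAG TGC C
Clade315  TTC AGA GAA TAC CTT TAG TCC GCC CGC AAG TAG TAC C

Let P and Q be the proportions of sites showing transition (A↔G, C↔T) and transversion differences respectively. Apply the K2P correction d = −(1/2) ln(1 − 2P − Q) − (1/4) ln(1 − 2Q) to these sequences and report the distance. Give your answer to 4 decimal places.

0.1532

The sequences differ at positions 11 (C/A, transversion), 13 (T/C, transition), 23 (T/C, transition), 27 (T/C, transition), 35 (G/A, transition).
Of the 5 differences, 4 transitions and 1 transversion over 37 sites: P = 4/37 = 0.108108, Q = 1/37 = 0.027027.
d = −0.5·ln(0.756757) − 0.25·ln(0.945946) = −0.5·(-0.278713) − 0.25·(-0.055570) = 0.1532.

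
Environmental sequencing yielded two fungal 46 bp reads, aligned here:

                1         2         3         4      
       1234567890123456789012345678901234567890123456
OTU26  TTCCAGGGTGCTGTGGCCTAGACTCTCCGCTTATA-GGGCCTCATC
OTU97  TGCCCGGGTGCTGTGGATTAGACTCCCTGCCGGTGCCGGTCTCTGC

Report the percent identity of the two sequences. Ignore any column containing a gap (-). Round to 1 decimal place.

Excluding the 1 gap column leaves 45 comparable sites.
Mismatches occur at site 2 (T/G), site 5 (A/C), site 17 (C/A), site 18 (C/T), site 26 (T/C), site 28 (C/T), site 31 (T/C), site 32 (T/G), site 33 (A/G), site 35 (A/G), site 37 (G/C), site 40 (C/T), site 44 (A/T), site 45 (T/G).
31 of the 45 comparable sites match, so the percent identity is 31/45 × 100 = 68.9%.

68.9%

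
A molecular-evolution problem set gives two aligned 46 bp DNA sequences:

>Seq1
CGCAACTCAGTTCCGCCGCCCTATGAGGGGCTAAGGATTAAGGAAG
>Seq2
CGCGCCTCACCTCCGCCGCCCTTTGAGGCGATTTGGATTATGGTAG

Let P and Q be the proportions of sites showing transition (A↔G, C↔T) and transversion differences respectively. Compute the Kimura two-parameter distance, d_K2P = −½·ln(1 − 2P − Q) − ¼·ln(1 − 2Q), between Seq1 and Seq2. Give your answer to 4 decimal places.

0.2902

Differing sites — 4:A/G (Ti); 5:A/C (Tv); 10:G/C (Tv); 11:T/C (Ti); 23:A/T (Tv); 29:G/C (Tv); 31:C/A (Tv); 33:A/T (Tv); 34:A/T (Tv); 41:A/T (Tv); 44:A/T (Tv).
Of the 11 differences, 2 transitions and 9 transversions over 46 sites: P = 2/46 = 0.043478, Q = 9/46 = 0.195652.
d = −0.5·ln(0.717392) − 0.25·ln(0.608696) = −0.5·(-0.332133) − 0.25·(-0.496436) = 0.2902.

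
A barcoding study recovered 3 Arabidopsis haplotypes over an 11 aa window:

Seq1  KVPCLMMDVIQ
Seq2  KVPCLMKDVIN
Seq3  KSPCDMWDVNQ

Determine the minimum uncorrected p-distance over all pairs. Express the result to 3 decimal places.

Pairwise Hamming distances:
  Seq1 vs Seq2: 2
  Seq1 vs Seq3: 4
  Seq2 vs Seq3: 5
The smallest is 2 mismatches, between Seq1 and Seq2; p = 2/11 = 0.182.

0.182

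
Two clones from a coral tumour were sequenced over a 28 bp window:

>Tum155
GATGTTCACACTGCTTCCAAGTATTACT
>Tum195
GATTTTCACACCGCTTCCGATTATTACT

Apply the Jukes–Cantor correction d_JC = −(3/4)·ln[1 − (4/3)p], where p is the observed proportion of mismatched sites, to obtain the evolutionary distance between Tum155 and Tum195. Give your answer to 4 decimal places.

Differing sites — 4:G/T; 12:T/C; 19:A/G; 21:G/T.
p = 4/28 = 0.142857.
d = −0.75 · ln(1 − (4/3)·0.142857) = −0.75 · ln(0.809524) = −0.75 · (-0.211309) = 0.1585.

0.1585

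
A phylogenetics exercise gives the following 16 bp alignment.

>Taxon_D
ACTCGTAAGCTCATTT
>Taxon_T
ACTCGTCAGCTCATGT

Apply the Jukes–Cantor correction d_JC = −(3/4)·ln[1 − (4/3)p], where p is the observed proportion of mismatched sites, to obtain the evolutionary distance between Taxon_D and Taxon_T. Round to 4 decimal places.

0.1367

The sequences differ at positions 7 (A/C), 15 (T/G).
p = 2/16 = 0.125000.
d = −0.75 · ln(1 − (4/3)·0.125000) = −0.75 · ln(0.833333) = −0.75 · (-0.182322) = 0.1367.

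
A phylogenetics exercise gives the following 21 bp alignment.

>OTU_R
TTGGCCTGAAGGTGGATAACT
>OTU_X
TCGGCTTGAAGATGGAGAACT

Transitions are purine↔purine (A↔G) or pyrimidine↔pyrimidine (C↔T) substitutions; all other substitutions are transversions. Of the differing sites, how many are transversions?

Differing sites — 2:T/C (Ti); 6:C/T (Ti); 12:G/A (Ti); 17:T/G (Tv).
Of the 4 differences, 3 transitions and 1 transversion, so the answer is 1.

1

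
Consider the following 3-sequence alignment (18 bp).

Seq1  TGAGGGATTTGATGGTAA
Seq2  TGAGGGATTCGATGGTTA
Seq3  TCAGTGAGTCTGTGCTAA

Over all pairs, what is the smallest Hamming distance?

Pairwise Hamming distances:
  Seq1 vs Seq2: 2
  Seq1 vs Seq3: 7
  Seq2 vs Seq3: 7
The smallest is 2, between Seq1 and Seq2.

2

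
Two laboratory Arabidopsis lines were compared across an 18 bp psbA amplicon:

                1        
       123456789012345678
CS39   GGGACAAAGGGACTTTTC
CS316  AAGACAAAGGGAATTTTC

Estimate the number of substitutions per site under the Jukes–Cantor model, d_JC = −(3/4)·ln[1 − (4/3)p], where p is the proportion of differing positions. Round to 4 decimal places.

Differing sites — 1:G/A; 2:G/A; 13:C/A.
p = 3/18 = 0.166667.
d = −0.75 · ln(1 − (4/3)·0.166667) = −0.75 · ln(0.777777) = −0.75 · (-0.251315) = 0.1885.

0.1885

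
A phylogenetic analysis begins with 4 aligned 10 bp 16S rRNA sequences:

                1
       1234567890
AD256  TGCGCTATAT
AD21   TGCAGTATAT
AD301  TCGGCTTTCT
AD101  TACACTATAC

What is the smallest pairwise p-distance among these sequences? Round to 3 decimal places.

Pairwise Hamming distances:
  AD256 vs AD21: 2
  AD256 vs AD301: 4
  AD256 vs AD101: 3
  AD21 vs AD301: 6
  AD21 vs AD101: 3
  AD301 vs AD101: 6
The smallest is 2 mismatches, between AD256 and AD21; p = 2/10 = 0.200.

0.200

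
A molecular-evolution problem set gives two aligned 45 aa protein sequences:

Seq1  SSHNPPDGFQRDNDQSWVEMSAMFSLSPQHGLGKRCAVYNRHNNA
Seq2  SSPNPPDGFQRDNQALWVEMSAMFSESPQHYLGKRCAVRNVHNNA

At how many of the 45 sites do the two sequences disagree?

8

The sequences differ at positions 3 (H/P), 14 (D/Q), 15 (Q/A), 16 (S/L), 26 (L/E), 31 (G/Y), 39 (Y/R), 41 (R/V).
That gives 8 mismatches out of 45 aligned sites, so the Hamming distance is 8.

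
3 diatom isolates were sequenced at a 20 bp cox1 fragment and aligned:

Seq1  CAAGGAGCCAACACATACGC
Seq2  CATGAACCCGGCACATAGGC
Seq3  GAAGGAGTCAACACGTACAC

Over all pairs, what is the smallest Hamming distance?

Pairwise Hamming distances:
  Seq1 vs Seq2: 6
  Seq1 vs Seq3: 4
  Seq2 vs Seq3: 10
The smallest is 4, between Seq1 and Seq3.

4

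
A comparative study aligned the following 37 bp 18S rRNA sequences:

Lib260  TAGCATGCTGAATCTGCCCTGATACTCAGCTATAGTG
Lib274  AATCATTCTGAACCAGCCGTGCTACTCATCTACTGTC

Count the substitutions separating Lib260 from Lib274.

Mismatches occur at site 1 (T↔A), site 3 (G↔T), site 7 (G↔T), site 13 (T↔C), site 15 (T↔A), site 19 (C↔G), site 22 (A↔C), site 29 (G↔T), site 33 (T↔C), site 34 (A↔T), site 37 (G↔C).
That gives 11 mismatches out of 37 aligned sites, so the Hamming distance is 11.

11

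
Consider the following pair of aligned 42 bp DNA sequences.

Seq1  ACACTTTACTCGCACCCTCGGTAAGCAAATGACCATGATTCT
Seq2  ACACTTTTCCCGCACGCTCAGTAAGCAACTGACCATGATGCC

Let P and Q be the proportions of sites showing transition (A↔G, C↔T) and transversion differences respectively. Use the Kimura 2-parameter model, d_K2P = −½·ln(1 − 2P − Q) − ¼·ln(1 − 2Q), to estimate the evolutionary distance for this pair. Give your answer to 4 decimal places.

0.1888

Differing sites — 8:A/T (Tv); 10:T/C (Ti); 16:C/G (Tv); 20:G/A (Ti); 29:A/C (Tv); 40:T/G (Tv); 42:T/C (Ti).
Of the 7 differences, 3 transitions and 4 transversions over 42 sites: P = 3/42 = 0.071429, Q = 4/42 = 0.095238.
d = −0.5·ln(0.761904) − 0.25·ln(0.809524) = −0.5·(-0.271935) − 0.25·(-0.211309) = 0.1888.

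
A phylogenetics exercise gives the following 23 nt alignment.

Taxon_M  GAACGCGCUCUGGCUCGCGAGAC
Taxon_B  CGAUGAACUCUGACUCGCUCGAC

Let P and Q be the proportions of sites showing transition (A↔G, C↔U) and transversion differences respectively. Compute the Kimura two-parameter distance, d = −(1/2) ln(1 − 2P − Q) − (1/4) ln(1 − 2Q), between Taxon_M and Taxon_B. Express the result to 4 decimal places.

0.4757

Mismatches occur at site 1 (G↔C, transversion), site 2 (A↔G, transition), site 4 (C↔U, transition), site 6 (C↔A, transversion), site 7 (G↔A, transition), site 13 (G↔A, transition), site 19 (G↔U, transversion), site 20 (A↔C, transversion).
Of the 8 differences, 4 transitions and 4 transversions over 23 sites: P = 4/23 = 0.173913, Q = 4/23 = 0.173913.
d = −0.5·ln(0.478261) − 0.25·ln(0.652174) = −0.5·(-0.737599) − 0.25·(-0.427444) = 0.4757.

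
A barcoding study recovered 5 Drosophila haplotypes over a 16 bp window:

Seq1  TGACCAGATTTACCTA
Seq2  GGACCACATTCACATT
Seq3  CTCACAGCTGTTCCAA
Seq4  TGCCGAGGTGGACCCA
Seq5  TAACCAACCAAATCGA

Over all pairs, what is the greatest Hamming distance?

Pairwise Hamming distances:
  Seq1 vs Seq2: 5
  Seq1 vs Seq3: 8
  Seq1 vs Seq4: 6
  Seq1 vs Seq5: 8
  Seq2 vs Seq3: 12
  Seq2 vs Seq4: 10
  Seq2 vs Seq5: 11
  Seq3 vs Seq4: 8
  Seq3 vs Seq5: 11
  Seq4 vs Seq5: 10
The largest is 12, between Seq2 and Seq3.

12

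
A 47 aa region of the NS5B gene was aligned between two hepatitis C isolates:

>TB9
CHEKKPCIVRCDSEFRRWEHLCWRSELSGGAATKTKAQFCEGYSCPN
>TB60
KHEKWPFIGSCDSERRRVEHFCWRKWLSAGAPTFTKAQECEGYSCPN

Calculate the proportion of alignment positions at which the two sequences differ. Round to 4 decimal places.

Mismatches occur at site 1 (C↔K), site 5 (K↔W), site 7 (C↔F), site 9 (V↔G), site 10 (R↔S), site 15 (F↔R), site 18 (W↔V), site 21 (L↔F), site 25 (S↔K), site 26 (E↔W), site 29 (G↔A), site 32 (A↔P), site 34 (K↔F), site 39 (F↔E).
There are 14 differences over 47 sites, so p = 14/47 = 0.2979.

0.2979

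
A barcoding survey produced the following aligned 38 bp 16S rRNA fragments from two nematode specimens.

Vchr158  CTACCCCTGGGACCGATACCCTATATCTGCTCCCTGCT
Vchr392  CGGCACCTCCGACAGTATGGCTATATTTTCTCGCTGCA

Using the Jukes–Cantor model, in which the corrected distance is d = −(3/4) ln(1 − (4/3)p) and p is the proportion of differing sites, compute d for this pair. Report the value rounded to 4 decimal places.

0.5604

The sequences differ at positions 2 (T/G), 3 (A/G), 5 (C/A), 9 (G/C), 10 (G/C), 14 (C/A), 16 (A/T), 17 (T/A), 18 (A/T), 19 (C/G), 20 (C/G), 27 (C/T), 29 (G/T), 33 (C/G), 38 (T/A).
p = 15/38 = 0.394737.
d = −0.75 · ln(1 − (4/3)·0.394737) = −0.75 · ln(0.473684) = −0.75 · (-0.747215) = 0.5604.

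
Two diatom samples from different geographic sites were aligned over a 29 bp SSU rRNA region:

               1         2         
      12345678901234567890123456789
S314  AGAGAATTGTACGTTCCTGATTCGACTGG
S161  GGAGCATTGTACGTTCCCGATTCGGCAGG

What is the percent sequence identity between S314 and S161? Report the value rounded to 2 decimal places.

82.76%

Mismatches occur at site 1 (A→G), site 5 (A→C), site 18 (T→C), site 25 (A→G), site 27 (T→A).
24 of the 29 sites match, so the percent identity is 24/29 × 100 = 82.76%.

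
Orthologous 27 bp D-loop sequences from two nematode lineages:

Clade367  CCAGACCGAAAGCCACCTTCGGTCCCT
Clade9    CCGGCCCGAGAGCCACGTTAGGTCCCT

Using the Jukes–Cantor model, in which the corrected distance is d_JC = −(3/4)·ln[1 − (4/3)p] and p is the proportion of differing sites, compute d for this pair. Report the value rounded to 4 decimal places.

0.2127

Differing sites — 3:A/G; 5:A/C; 10:A/G; 17:C/G; 20:C/A.
p = 5/27 = 0.185185.
d = −0.75 · ln(1 − (4/3)·0.185185) = −0.75 · ln(0.753087) = −0.75 · (-0.283575) = 0.2127.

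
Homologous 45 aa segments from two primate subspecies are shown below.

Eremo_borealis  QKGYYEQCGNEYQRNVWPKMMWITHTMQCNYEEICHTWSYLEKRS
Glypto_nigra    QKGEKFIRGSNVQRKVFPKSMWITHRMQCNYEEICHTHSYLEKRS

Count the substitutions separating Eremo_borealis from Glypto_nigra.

The sequences differ at positions 4 (Y/E), 5 (Y/K), 6 (E/F), 7 (Q/I), 8 (C/R), 10 (N/S), 11 (E/N), 12 (Y/V), 15 (N/K), 17 (W/F), 20 (M/S), 26 (T/R), 38 (W/H).
That gives 13 mismatches out of 45 aligned sites, so the Hamming distance is 13.

13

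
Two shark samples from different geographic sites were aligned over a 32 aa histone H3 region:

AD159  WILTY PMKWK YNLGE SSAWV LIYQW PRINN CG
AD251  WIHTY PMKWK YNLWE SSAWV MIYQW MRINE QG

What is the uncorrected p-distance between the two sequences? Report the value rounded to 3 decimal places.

0.188

The sequences differ at positions 3 (L/H), 14 (G/W), 21 (L/M), 26 (P/M), 30 (N/E), 31 (C/Q).
There are 6 differences over 32 sites, so p = 6/32 = 0.188.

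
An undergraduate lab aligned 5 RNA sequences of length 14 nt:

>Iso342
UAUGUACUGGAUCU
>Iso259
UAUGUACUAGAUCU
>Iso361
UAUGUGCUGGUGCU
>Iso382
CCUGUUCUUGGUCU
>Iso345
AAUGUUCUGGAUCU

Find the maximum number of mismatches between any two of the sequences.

6

Pairwise Hamming distances:
  Iso342 vs Iso259: 1
  Iso342 vs Iso361: 3
  Iso342 vs Iso382: 5
  Iso342 vs Iso345: 2
  Iso259 vs Iso361: 4
  Iso259 vs Iso382: 5
  Iso259 vs Iso345: 3
  Iso361 vs Iso382: 6
  Iso361 vs Iso345: 4
  Iso382 vs Iso345: 4
The largest is 6, between Iso361 and Iso382.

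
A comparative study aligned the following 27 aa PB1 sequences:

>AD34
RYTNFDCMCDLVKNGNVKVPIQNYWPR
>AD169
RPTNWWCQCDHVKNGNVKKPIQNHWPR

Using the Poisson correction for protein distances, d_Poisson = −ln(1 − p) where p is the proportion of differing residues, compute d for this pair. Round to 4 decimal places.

Differing sites — 2:Y/P; 5:F/W; 6:D/W; 8:M/Q; 11:L/H; 19:V/K; 24:Y/H.
p = 7/27 = 0.259259.
d = −ln(1 − 0.259259) = −ln(0.740741) = 0.3001.

0.3001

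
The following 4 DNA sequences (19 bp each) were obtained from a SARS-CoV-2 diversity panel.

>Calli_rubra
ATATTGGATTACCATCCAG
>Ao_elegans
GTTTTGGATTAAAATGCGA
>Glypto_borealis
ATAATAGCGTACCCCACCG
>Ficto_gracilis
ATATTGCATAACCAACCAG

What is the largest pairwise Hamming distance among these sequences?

13

Pairwise Hamming distances:
  Calli_rubra vs Ao_elegans: 7
  Calli_rubra vs Glypto_borealis: 8
  Calli_rubra vs Ficto_gracilis: 3
  Ao_elegans vs Glypto_borealis: 13
  Ao_elegans vs Ficto_gracilis: 10
  Glypto_borealis vs Ficto_gracilis: 10
The largest is 13, between Ao_elegans and Glypto_borealis.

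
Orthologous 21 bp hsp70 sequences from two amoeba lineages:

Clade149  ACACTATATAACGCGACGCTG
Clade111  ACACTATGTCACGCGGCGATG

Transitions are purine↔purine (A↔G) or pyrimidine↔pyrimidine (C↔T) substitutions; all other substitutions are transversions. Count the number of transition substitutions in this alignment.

2

Mismatches occur at site 8 (A↔G, transition), site 10 (A↔C, transversion), site 16 (A↔G, transition), site 19 (C↔A, transversion).
Of the 4 differences, 2 transitions and 2 transversions, so the answer is 2.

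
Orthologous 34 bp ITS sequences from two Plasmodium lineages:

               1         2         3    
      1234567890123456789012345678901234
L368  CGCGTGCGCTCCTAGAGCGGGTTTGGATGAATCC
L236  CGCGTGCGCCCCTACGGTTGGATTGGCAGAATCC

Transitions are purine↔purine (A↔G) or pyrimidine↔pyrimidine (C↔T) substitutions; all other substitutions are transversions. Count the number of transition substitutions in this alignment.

3

Differing sites — 10:T/C (Ti); 15:G/C (Tv); 16:A/G (Ti); 18:C/T (Ti); 19:G/T (Tv); 22:T/A (Tv); 27:A/C (Tv); 28:T/A (Tv).
Of the 8 differences, 3 transitions and 5 transversions, so the answer is 3.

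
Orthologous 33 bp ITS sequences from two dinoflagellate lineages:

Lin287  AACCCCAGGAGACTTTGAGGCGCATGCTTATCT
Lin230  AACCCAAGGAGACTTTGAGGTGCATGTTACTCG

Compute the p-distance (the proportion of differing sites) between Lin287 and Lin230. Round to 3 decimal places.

The sequences differ at positions 6 (C/A), 21 (C/T), 27 (C/T), 29 (T/A), 30 (A/C), 33 (T/G).
There are 6 differences over 33 sites, so p = 6/33 = 0.182.

0.182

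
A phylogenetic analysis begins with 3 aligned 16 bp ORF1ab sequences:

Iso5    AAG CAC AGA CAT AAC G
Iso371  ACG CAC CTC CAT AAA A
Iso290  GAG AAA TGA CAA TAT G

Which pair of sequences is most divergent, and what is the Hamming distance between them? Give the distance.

Pairwise Hamming distances:
  Iso5 vs Iso371: 6
  Iso5 vs Iso290: 7
  Iso371 vs Iso290: 11
The largest is 11, between Iso371 and Iso290.

11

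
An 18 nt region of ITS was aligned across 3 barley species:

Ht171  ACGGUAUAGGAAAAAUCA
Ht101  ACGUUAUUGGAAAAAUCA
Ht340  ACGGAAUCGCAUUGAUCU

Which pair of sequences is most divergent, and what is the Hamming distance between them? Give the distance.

8

Pairwise Hamming distances:
  Ht171 vs Ht101: 2
  Ht171 vs Ht340: 7
  Ht101 vs Ht340: 8
The largest is 8, between Ht101 and Ht340.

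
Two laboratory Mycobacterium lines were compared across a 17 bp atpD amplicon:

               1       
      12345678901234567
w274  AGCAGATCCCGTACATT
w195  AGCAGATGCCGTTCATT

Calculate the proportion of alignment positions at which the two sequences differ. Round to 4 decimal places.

0.1176

The sequences differ at positions 8 (C/G), 13 (A/T).
There are 2 differences over 17 sites, so p = 2/17 = 0.1176.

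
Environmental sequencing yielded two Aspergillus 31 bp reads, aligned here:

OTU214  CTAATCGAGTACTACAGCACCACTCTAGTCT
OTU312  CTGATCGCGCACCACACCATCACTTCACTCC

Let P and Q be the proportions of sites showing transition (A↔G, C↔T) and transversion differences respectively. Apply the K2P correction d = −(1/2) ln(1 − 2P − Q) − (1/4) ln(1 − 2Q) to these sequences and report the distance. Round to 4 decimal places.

Differing sites — 3:A/G (Ti); 8:A/C (Tv); 10:T/C (Ti); 13:T/C (Ti); 17:G/C (Tv); 20:C/T (Ti); 25:C/T (Ti); 26:T/C (Ti); 28:G/C (Tv); 31:T/C (Ti).
Of the 10 differences, 7 transitions and 3 transversions over 31 sites: P = 7/31 = 0.225806, Q = 3/31 = 0.096774.
d = −0.5·ln(0.451614) − 0.25·ln(0.806452) = −0.5·(-0.794927) − 0.25·(-0.215111) = 0.4512.

0.4512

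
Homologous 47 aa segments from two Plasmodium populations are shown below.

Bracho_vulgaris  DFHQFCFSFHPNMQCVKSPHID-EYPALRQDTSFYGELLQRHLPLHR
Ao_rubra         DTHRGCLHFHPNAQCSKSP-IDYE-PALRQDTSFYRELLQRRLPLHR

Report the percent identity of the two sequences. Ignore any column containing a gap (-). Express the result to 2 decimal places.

79.55%

Excluding the 3 gap columns leaves 44 comparable sites.
Mismatches occur at site 2 (F→T), site 4 (Q→R), site 5 (F→G), site 7 (F→L), site 8 (S→H), site 13 (M→A), site 16 (V→S), site 36 (G→R), site 42 (H→R).
35 of the 44 comparable sites match, so the percent identity is 35/44 × 100 = 79.55%.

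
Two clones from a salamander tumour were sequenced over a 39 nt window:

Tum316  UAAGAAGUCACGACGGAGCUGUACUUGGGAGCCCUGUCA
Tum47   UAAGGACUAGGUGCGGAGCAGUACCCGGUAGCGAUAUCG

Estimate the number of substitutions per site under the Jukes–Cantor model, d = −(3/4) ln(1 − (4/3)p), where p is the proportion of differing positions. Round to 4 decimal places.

0.5393

Mismatches occur at site 5 (A/G), site 7 (G/C), site 9 (C/A), site 10 (A/G), site 11 (C/G), site 12 (G/U), site 13 (A/G), site 20 (U/A), site 25 (U/C), site 26 (U/C), site 29 (G/U), site 33 (C/G), site 34 (C/A), site 36 (G/A), site 39 (A/G).
p = 15/39 = 0.384615.
d = −0.75 · ln(1 − (4/3)·0.384615) = −0.75 · ln(0.487180) = −0.75 · (-0.719122) = 0.5393.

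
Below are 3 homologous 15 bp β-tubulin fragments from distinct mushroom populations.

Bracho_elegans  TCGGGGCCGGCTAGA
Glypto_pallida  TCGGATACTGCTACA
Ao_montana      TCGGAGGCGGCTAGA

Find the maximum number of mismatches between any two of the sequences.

Pairwise Hamming distances:
  Bracho_elegans vs Glypto_pallida: 5
  Bracho_elegans vs Ao_montana: 2
  Glypto_pallida vs Ao_montana: 4
The largest is 5, between Bracho_elegans and Glypto_pallida.

5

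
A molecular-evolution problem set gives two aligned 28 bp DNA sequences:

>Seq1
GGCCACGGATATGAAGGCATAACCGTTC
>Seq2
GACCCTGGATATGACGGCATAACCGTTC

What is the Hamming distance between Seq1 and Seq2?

The sequences differ at positions 2 (G/A), 5 (A/C), 6 (C/T), 15 (A/C).
That gives 4 mismatches out of 28 aligned sites, so the Hamming distance is 4.

4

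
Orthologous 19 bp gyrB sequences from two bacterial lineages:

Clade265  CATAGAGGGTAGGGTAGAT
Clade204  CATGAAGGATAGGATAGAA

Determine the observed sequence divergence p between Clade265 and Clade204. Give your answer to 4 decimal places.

0.2632

The sequences differ at positions 4 (A/G), 5 (G/A), 9 (G/A), 14 (G/A), 19 (T/A).
There are 5 differences over 19 sites, so p = 5/19 = 0.2632.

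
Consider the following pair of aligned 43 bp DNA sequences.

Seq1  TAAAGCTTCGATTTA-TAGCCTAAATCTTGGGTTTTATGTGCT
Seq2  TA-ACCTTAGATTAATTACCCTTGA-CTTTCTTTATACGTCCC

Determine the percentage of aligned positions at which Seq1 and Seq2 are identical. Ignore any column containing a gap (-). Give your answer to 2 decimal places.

67.50%

Excluding the 3 gap columns leaves 40 comparable sites.
The sequences differ at positions 5 (G/C), 9 (C/A), 14 (T/A), 19 (G/C), 23 (A/T), 24 (A/G), 30 (G/T), 31 (G/C), 32 (G/T), 35 (T/A), 38 (T/C), 41 (G/C), 43 (T/C).
27 of the 40 comparable sites match, so the percent identity is 27/40 × 100 = 67.50%.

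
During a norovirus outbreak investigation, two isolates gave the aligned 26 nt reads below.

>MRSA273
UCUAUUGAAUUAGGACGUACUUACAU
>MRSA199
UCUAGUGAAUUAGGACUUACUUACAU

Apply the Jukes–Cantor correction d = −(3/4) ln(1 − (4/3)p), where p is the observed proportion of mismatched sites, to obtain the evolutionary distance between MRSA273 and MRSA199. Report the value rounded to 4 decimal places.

0.0812

Differing sites — 5:U/G; 17:G/U.
p = 2/26 = 0.076923.
d = −0.75 · ln(1 − (4/3)·0.076923) = −0.75 · ln(0.897436) = −0.75 · (-0.108213) = 0.0812.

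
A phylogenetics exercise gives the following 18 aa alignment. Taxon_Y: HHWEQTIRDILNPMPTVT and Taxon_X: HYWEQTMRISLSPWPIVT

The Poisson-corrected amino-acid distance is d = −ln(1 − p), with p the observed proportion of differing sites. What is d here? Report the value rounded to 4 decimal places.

Mismatches occur at site 2 (H→Y), site 7 (I→M), site 9 (D→I), site 10 (I→S), site 12 (N→S), site 14 (M→W), site 16 (T→I).
p = 7/18 = 0.388889.
d = −ln(1 − 0.388889) = −ln(0.611111) = 0.4925.

0.4925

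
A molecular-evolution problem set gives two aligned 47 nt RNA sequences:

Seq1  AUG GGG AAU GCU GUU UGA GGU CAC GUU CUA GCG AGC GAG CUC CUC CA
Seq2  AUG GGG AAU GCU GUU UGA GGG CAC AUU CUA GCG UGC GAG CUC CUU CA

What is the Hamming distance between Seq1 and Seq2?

4

The sequences differ at positions 21 (U/G), 25 (G/A), 34 (A/U), 45 (C/U).
That gives 4 mismatches out of 47 aligned sites, so the Hamming distance is 4.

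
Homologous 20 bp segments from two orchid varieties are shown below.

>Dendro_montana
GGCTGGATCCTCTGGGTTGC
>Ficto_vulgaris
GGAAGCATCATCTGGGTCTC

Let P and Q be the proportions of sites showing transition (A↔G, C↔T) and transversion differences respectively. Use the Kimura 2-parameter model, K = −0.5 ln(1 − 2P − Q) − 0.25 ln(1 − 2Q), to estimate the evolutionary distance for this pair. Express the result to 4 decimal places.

Differing sites — 3:C/A (Tv); 4:T/A (Tv); 6:G/C (Tv); 10:C/A (Tv); 18:T/C (Ti); 19:G/T (Tv).
Of the 6 differences, 1 transition and 5 transversions over 20 sites: P = 1/20 = 0.050000, Q = 5/20 = 0.250000.
d = −0.5·ln(0.650000) − 0.25·ln(0.500000) = −0.5·(-0.430783) − 0.25·(-0.693147) = 0.3887.

0.3887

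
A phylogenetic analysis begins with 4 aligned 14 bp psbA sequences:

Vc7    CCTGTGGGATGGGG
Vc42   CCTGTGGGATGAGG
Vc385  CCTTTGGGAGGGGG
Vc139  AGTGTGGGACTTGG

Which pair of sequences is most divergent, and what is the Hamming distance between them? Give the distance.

Pairwise Hamming distances:
  Vc7 vs Vc42: 1
  Vc7 vs Vc385: 2
  Vc7 vs Vc139: 5
  Vc42 vs Vc385: 3
  Vc42 vs Vc139: 5
  Vc385 vs Vc139: 6
The largest is 6, between Vc385 and Vc139.

6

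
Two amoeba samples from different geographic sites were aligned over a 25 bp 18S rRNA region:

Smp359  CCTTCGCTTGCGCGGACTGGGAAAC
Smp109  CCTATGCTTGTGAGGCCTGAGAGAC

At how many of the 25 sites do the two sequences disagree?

7

Mismatches occur at site 4 (T/A), site 5 (C/T), site 11 (C/T), site 13 (C/A), site 16 (A/C), site 20 (G/A), site 23 (A/G).
That gives 7 mismatches out of 25 aligned sites, so the Hamming distance is 7.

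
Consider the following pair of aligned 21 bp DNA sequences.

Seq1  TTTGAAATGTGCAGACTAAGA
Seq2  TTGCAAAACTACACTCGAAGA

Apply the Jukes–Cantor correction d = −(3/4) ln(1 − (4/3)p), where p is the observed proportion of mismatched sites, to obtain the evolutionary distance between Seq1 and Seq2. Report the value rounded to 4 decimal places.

Differing sites — 3:T/G; 4:G/C; 8:T/A; 9:G/C; 11:G/A; 14:G/C; 15:A/T; 17:T/G.
p = 8/21 = 0.380952.
d = −0.75 · ln(1 − (4/3)·0.380952) = −0.75 · ln(0.492064) = −0.75 · (-0.709146) = 0.5319.

0.5319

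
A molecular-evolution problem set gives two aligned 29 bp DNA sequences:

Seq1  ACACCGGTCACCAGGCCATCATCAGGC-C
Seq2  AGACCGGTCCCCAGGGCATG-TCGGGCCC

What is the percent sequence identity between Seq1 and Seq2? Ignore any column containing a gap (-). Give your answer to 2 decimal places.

Excluding the 2 gap columns leaves 27 comparable sites.
Mismatches occur at site 2 (C/G), site 10 (A/C), site 16 (C/G), site 20 (C/G), site 24 (A/G).
22 of the 27 comparable sites match, so the percent identity is 22/27 × 100 = 81.48%.

81.48%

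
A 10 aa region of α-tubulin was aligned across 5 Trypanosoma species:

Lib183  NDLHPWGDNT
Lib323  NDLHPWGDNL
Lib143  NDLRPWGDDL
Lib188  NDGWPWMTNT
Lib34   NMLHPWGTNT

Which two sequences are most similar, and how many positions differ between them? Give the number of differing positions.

1

Pairwise Hamming distances:
  Lib183 vs Lib323: 1
  Lib183 vs Lib143: 3
  Lib183 vs Lib188: 4
  Lib183 vs Lib34: 2
  Lib323 vs Lib143: 2
  Lib323 vs Lib188: 5
  Lib323 vs Lib34: 3
  Lib143 vs Lib188: 6
  Lib143 vs Lib34: 5
  Lib188 vs Lib34: 4
The smallest is 1, between Lib183 and Lib323.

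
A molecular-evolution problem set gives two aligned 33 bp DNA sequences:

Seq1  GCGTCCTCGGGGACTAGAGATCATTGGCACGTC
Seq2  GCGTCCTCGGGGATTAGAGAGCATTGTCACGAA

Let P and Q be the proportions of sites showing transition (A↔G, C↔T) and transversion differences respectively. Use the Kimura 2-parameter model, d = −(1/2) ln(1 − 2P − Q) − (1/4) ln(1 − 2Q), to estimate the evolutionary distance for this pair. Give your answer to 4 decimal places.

0.1697

The sequences differ at positions 14 (C/T, transition), 21 (T/G, transversion), 27 (G/T, transversion), 32 (T/A, transversion), 33 (C/A, transversion).
Of the 5 differences, 1 transition and 4 transversions over 33 sites: P = 1/33 = 0.030303, Q = 4/33 = 0.121212.
d = −0.5·ln(0.818182) − 0.25·ln(0.757576) = −0.5·(-0.200670) − 0.25·(-0.277631) = 0.1697.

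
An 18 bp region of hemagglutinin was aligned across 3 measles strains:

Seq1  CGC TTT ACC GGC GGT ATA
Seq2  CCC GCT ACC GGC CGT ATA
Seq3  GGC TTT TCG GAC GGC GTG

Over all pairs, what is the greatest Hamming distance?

Pairwise Hamming distances:
  Seq1 vs Seq2: 4
  Seq1 vs Seq3: 7
  Seq2 vs Seq3: 11
The largest is 11, between Seq2 and Seq3.

11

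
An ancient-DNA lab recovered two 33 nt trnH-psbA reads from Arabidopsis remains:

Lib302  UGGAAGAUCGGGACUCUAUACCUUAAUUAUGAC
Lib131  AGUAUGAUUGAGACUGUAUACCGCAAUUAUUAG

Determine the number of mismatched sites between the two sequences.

10

Differing sites — 1:U/A; 3:G/U; 5:A/U; 9:C/U; 11:G/A; 16:C/G; 23:U/G; 24:U/C; 31:G/U; 33:C/G.
That gives 10 mismatches out of 33 aligned sites, so the Hamming distance is 10.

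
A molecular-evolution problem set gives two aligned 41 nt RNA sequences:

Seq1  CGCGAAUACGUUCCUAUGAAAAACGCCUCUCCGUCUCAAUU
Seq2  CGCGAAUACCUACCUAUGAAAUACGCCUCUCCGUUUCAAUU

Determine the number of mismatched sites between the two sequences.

Differing sites — 10:G/C; 12:U/A; 22:A/U; 35:C/U.
That gives 4 mismatches out of 41 aligned sites, so the Hamming distance is 4.

4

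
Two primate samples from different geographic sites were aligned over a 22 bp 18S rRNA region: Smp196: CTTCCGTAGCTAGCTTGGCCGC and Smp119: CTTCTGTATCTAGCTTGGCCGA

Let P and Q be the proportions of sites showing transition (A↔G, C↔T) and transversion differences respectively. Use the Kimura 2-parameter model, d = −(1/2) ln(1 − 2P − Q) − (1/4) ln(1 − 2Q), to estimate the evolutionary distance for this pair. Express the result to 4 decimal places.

Differing sites — 5:C/T (Ti); 9:G/T (Tv); 22:C/A (Tv).
Of the 3 differences, 1 transition and 2 transversions over 22 sites: P = 1/22 = 0.045455, Q = 2/22 = 0.090909.
d = −0.5·ln(0.818181) − 0.25·ln(0.818182) = −0.5·(-0.200672) − 0.25·(-0.200670) = 0.1505.

0.1505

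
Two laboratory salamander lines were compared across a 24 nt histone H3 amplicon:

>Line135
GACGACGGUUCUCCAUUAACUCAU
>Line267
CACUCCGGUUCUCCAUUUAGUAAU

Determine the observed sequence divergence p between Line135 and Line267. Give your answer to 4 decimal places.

The sequences differ at positions 1 (G/C), 4 (G/U), 5 (A/C), 18 (A/U), 20 (C/G), 22 (C/A).
There are 6 differences over 24 sites, so p = 6/24 = 0.2500.

0.2500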